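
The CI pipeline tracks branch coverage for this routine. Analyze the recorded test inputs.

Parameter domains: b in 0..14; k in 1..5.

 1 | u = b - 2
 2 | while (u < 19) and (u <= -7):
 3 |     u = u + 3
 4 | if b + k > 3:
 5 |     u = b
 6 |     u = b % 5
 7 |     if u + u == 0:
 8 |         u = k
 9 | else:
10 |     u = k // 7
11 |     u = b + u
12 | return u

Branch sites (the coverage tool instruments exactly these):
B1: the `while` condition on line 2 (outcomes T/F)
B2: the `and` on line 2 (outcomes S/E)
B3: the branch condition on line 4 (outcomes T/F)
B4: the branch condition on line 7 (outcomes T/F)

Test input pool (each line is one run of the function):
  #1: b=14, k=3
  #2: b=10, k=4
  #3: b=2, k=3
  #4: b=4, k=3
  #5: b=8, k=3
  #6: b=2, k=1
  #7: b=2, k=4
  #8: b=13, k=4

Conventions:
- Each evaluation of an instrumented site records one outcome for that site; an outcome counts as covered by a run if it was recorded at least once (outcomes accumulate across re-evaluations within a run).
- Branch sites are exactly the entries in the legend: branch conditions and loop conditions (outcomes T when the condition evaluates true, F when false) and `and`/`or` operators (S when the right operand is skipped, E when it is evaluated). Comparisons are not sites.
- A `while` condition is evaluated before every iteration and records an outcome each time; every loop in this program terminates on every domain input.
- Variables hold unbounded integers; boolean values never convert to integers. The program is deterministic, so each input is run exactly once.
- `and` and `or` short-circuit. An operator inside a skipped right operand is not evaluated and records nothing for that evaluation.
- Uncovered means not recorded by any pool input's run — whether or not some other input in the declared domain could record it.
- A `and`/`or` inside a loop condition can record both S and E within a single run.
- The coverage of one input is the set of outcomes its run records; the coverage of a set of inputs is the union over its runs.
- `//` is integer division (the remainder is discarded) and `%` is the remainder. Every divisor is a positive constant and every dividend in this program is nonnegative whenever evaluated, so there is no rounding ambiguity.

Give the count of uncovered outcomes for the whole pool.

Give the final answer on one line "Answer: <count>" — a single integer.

run #1 (b=14, k=3) runs B2->E, B1->F, B3->T, B4->F; records B1=F, B2=E, B3=T, B4=F
run #2 (b=10, k=4) runs B2->E, B1->F, B3->T, B4->T; records B1=F, B2=E, B3=T, B4=T
run #3 (b=2, k=3) runs B2->E, B1->F, B3->T, B4->F; records B1=F, B2=E, B3=T, B4=F
run #4 (b=4, k=3) runs B2->E, B1->F, B3->T, B4->F; records B1=F, B2=E, B3=T, B4=F
run #5 (b=8, k=3) runs B2->E, B1->F, B3->T, B4->F; records B1=F, B2=E, B3=T, B4=F
run #6 (b=2, k=1) runs B2->E, B1->F, B3->F; records B1=F, B2=E, B3=F
run #7 (b=2, k=4) runs B2->E, B1->F, B3->T, B4->F; records B1=F, B2=E, B3=T, B4=F
run #8 (b=13, k=4) runs B2->E, B1->F, B3->T, B4->F; records B1=F, B2=E, B3=T, B4=F
union over the pool: B1=F, B2=E, B3=T, B3=F, B4=T, B4=F
uncovered (2 of 8): B1=T, B2=S

Answer: 2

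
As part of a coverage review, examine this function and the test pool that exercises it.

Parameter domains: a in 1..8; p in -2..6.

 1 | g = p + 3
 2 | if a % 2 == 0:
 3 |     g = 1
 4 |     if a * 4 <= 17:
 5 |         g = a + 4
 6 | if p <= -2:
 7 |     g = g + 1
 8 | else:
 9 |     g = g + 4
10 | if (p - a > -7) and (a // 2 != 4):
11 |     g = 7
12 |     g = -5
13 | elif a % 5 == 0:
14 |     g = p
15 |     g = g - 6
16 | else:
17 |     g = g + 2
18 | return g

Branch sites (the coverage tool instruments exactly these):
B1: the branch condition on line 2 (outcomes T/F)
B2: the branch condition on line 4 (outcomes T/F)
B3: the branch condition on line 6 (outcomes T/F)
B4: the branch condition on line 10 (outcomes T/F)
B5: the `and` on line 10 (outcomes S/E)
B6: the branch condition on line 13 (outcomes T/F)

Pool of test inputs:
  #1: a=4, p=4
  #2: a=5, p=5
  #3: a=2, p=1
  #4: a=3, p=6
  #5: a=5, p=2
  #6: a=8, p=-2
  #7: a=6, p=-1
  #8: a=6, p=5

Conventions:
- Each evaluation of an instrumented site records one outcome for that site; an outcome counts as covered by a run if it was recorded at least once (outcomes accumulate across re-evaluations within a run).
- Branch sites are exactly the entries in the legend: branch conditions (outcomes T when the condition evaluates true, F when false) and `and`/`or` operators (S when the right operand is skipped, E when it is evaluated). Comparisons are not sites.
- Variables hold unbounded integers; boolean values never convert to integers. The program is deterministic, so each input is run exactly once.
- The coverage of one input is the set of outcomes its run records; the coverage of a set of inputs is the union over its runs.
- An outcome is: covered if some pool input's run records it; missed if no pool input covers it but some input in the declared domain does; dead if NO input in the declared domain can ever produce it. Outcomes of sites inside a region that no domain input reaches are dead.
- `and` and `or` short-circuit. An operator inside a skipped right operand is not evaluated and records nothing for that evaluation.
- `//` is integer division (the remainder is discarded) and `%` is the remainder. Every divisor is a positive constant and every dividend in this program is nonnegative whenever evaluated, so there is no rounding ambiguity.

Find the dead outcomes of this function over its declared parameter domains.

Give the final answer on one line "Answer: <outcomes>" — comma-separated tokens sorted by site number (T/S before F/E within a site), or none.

exhaustive pass over the 72-input domain:
  reachable outcomes have witnesses, e.g. B1=T (e.g. a=2, p=-2), B1=F (e.g. a=1, p=-2), B2=T (e.g. a=2, p=-2), B2=F (e.g. a=6, p=-2)

Answer: none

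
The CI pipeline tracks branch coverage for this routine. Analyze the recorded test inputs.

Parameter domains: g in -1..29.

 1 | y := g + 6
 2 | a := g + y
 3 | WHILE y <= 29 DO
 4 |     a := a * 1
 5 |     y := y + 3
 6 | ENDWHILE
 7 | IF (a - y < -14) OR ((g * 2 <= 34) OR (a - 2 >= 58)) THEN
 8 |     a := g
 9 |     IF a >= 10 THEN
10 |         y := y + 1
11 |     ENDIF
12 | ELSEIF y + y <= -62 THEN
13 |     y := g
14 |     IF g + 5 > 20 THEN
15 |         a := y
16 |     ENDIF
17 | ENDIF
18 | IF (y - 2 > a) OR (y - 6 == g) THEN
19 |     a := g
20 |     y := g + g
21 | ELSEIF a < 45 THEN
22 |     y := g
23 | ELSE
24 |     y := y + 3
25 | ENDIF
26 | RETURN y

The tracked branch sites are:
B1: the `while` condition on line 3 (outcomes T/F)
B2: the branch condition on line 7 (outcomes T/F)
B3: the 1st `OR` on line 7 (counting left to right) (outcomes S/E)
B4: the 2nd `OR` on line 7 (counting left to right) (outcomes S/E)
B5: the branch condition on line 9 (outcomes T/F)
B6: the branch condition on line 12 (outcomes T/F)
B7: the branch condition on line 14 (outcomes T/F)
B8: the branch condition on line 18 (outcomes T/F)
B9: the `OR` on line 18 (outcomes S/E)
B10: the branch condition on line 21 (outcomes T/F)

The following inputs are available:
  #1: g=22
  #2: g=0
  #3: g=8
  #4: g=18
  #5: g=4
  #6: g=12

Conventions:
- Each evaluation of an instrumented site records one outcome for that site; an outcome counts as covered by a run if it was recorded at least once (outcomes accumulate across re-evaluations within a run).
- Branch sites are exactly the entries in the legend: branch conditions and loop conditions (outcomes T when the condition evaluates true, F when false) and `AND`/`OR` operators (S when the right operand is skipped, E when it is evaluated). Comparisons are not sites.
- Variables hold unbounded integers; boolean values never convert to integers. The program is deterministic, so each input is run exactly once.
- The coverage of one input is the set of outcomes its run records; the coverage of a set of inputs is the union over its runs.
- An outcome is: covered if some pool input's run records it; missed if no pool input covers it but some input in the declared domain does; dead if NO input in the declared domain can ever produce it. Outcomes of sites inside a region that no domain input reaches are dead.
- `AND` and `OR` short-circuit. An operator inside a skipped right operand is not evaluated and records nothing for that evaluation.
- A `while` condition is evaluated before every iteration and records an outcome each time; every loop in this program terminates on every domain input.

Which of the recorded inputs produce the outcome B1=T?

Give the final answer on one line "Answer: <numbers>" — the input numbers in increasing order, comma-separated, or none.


input #1 (g=22): records B1=T
input #2 (g=0): records B1=T
input #3 (g=8): records B1=T
input #4 (g=18): records B1=T
input #5 (g=4): records B1=T
input #6 (g=12): records B1=T
Answer: 1, 2, 3, 4, 5, 6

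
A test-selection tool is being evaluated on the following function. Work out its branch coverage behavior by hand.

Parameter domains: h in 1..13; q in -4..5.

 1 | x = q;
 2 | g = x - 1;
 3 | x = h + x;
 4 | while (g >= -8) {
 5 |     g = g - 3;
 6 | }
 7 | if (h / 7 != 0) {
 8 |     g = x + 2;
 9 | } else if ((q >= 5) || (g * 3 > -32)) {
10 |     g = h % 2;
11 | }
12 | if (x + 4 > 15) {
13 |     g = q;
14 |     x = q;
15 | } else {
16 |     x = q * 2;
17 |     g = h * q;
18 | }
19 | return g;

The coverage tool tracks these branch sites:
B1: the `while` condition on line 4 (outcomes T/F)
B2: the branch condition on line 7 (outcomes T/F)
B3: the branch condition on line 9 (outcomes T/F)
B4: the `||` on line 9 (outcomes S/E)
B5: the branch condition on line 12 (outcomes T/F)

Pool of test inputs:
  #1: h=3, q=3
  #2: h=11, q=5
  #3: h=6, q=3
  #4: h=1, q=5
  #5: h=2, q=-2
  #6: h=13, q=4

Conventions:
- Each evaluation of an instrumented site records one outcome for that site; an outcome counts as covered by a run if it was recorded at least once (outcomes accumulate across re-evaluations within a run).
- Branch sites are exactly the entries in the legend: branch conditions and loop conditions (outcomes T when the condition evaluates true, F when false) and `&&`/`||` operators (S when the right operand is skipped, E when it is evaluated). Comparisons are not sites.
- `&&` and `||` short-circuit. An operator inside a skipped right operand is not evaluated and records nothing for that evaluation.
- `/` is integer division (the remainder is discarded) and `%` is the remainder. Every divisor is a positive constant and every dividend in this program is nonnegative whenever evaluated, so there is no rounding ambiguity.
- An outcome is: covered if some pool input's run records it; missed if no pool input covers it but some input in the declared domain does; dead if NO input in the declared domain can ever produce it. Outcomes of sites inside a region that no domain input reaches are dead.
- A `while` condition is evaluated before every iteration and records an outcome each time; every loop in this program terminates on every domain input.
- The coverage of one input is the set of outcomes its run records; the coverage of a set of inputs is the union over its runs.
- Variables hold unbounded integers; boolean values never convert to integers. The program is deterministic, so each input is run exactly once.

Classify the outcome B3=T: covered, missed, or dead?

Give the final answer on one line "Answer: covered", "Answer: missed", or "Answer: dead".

B3=T is recorded by pool input(s) 1, 3, 4, 5 -> covered

Answer: covered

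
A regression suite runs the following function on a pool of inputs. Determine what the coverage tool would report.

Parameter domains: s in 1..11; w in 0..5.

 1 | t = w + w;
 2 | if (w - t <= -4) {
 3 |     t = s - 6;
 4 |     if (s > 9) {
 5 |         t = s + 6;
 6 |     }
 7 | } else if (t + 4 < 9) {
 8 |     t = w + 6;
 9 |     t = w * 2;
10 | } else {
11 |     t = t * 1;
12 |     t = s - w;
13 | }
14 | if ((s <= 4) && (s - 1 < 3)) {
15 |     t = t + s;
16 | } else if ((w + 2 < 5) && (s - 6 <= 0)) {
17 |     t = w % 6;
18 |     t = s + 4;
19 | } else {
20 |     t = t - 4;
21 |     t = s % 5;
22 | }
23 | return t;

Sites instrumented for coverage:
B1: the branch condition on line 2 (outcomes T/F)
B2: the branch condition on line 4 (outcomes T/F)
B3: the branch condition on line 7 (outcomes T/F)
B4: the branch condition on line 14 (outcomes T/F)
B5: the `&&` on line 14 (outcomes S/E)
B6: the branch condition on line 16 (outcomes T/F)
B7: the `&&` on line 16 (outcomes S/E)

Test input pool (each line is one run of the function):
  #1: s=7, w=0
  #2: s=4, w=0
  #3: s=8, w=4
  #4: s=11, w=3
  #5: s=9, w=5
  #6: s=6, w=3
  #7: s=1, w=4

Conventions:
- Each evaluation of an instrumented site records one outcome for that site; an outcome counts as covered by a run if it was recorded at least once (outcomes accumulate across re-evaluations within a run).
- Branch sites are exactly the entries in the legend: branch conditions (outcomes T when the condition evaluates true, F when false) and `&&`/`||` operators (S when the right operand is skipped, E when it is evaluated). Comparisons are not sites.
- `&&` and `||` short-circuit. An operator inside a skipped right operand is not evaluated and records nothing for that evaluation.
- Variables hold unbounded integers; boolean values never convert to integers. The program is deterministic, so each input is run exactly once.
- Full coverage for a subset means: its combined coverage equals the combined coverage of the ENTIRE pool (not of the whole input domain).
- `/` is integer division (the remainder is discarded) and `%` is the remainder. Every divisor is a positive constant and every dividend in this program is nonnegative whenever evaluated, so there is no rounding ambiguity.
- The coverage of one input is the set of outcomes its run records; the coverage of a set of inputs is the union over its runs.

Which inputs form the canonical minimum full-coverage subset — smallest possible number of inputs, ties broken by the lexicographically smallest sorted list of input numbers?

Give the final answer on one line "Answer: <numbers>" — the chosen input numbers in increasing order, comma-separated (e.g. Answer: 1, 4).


input #1, s=7, w=0: outcomes B1=F, B3=T, B4=F, B5=S, B6=F, B7=E
input #2, s=4, w=0: outcomes B1=F, B3=T, B4=F, B5=E, B6=T, B7=E
input #3, s=8, w=4: outcomes B1=T, B2=F, B4=F, B5=S, B6=F, B7=S
input #4, s=11, w=3: outcomes B1=F, B3=F, B4=F, B5=S, B6=F, B7=S
input #5, s=9, w=5: outcomes B1=T, B2=F, B4=F, B5=S, B6=F, B7=S
input #6, s=6, w=3: outcomes B1=F, B3=F, B4=F, B5=S, B6=F, B7=S
input #7, s=1, w=4: outcomes B1=T, B2=F, B4=T, B5=E
pool-wide coverage (13 outcomes): B1=T, B1=F, B2=F, B3=T, B3=F, B4=T, B4=F, B5=S, B5=E, B6=T, B6=F, B7=S, B7=E
no size-1 subset reaches all 13 outcomes (best union: 6/13)
no size-2 subset reaches all 13 outcomes (best union: 11/13)
at size 3, {2, 4, 7} reaches all 13 outcomes; every lexicographically earlier size-3 subset fails
Answer: 2, 4, 7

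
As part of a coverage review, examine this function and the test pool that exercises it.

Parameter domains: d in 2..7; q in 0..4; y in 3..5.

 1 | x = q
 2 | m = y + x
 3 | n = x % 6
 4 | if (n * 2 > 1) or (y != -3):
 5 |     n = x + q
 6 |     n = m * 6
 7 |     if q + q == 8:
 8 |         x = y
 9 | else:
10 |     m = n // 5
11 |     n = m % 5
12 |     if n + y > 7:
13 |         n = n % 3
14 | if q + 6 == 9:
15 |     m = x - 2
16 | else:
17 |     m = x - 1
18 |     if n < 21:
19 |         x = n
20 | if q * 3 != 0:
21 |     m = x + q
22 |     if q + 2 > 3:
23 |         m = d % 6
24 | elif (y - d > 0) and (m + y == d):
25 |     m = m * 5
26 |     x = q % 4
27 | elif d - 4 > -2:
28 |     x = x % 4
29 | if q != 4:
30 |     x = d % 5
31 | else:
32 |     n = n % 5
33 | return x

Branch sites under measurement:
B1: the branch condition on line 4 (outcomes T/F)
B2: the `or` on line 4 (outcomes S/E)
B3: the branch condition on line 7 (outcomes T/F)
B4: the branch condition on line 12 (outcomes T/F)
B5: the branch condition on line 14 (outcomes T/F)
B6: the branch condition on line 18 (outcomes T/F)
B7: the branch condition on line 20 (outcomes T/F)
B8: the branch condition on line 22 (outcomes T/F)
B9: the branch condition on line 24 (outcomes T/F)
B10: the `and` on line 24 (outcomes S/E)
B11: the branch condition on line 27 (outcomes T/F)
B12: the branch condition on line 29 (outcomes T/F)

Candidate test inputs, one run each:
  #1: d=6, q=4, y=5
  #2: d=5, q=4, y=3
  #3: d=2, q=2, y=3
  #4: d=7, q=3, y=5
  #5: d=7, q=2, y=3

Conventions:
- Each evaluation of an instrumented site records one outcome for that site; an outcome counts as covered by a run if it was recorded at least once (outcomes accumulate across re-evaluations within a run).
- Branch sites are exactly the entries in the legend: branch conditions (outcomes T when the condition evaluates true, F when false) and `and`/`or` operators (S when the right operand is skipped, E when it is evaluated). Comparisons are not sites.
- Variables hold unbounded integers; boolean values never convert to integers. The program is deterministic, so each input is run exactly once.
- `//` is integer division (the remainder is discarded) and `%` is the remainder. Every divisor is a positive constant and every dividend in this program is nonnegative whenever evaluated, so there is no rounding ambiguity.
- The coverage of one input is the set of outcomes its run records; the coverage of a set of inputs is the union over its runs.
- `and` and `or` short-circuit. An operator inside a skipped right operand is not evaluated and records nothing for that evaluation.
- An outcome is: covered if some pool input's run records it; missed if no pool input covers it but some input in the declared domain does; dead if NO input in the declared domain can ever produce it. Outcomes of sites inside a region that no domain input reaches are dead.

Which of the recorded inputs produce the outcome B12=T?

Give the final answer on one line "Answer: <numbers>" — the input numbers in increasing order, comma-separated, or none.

input #1 (d=6, q=4, y=5): never hits B12=T
input #2 (d=5, q=4, y=3): never hits B12=T
input #3 (d=2, q=2, y=3): hits B12=T
input #4 (d=7, q=3, y=5): hits B12=T
input #5 (d=7, q=2, y=3): hits B12=T

Answer: 3, 4, 5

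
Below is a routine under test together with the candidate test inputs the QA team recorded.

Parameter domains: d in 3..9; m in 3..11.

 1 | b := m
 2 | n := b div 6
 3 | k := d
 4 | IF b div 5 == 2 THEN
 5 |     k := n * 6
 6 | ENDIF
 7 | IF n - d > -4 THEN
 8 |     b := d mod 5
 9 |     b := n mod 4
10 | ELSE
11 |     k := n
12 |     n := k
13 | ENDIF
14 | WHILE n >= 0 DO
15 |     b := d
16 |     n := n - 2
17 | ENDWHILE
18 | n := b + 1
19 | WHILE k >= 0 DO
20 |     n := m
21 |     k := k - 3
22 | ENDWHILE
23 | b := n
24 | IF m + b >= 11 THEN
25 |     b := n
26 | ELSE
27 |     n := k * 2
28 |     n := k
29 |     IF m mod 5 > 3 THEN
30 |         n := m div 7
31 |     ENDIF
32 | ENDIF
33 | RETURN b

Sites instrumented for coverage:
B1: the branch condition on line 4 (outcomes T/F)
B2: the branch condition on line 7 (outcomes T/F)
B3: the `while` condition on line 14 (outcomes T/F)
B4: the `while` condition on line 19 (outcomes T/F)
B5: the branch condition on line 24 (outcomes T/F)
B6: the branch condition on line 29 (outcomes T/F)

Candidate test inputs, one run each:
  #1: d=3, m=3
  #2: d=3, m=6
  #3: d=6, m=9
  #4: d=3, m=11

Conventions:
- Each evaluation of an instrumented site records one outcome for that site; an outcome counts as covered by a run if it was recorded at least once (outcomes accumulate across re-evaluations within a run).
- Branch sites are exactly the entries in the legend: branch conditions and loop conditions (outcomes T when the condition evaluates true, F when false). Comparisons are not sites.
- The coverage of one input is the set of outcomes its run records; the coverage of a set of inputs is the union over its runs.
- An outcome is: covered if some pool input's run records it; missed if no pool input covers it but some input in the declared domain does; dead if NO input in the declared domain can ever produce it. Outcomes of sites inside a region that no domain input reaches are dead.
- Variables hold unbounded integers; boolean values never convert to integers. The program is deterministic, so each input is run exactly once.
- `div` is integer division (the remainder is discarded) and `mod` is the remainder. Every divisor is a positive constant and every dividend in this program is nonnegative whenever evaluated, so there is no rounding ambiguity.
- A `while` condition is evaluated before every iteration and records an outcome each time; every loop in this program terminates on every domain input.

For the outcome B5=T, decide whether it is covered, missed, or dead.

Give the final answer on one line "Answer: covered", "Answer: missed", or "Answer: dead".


B5=T is recorded by pool input(s) 2, 3, 4 -> covered
Answer: covered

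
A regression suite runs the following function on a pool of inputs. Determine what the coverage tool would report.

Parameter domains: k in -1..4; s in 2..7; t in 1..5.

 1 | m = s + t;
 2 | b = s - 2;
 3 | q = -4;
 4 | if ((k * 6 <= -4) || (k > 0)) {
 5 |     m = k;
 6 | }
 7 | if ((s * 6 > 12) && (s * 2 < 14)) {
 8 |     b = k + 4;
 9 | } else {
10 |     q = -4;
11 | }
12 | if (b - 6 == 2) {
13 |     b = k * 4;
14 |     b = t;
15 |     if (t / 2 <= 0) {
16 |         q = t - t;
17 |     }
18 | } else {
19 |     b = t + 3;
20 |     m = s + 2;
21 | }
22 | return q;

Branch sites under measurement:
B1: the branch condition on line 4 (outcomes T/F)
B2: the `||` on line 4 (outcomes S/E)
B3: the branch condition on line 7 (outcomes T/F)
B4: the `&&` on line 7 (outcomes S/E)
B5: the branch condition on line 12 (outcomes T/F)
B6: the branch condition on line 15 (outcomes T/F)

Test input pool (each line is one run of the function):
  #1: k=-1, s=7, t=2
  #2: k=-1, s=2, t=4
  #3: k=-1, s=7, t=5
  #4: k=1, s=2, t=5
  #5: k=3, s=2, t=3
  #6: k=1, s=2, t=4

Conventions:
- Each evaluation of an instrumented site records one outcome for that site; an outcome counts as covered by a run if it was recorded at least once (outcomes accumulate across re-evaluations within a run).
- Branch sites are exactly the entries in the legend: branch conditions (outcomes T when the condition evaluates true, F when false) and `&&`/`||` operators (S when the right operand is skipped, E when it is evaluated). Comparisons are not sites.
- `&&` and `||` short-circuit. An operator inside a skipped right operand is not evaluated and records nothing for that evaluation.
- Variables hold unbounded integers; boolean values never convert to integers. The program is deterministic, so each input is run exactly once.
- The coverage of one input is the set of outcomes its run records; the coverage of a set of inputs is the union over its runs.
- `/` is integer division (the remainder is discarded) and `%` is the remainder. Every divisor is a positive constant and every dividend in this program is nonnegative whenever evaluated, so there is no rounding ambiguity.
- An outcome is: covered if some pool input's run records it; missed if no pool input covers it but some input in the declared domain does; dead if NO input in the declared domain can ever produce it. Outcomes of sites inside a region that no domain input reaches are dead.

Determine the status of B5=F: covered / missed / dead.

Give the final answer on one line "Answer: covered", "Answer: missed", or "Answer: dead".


B5=F is recorded by pool input(s) 1, 2, 3, 4, 5, 6 -> covered
Answer: covered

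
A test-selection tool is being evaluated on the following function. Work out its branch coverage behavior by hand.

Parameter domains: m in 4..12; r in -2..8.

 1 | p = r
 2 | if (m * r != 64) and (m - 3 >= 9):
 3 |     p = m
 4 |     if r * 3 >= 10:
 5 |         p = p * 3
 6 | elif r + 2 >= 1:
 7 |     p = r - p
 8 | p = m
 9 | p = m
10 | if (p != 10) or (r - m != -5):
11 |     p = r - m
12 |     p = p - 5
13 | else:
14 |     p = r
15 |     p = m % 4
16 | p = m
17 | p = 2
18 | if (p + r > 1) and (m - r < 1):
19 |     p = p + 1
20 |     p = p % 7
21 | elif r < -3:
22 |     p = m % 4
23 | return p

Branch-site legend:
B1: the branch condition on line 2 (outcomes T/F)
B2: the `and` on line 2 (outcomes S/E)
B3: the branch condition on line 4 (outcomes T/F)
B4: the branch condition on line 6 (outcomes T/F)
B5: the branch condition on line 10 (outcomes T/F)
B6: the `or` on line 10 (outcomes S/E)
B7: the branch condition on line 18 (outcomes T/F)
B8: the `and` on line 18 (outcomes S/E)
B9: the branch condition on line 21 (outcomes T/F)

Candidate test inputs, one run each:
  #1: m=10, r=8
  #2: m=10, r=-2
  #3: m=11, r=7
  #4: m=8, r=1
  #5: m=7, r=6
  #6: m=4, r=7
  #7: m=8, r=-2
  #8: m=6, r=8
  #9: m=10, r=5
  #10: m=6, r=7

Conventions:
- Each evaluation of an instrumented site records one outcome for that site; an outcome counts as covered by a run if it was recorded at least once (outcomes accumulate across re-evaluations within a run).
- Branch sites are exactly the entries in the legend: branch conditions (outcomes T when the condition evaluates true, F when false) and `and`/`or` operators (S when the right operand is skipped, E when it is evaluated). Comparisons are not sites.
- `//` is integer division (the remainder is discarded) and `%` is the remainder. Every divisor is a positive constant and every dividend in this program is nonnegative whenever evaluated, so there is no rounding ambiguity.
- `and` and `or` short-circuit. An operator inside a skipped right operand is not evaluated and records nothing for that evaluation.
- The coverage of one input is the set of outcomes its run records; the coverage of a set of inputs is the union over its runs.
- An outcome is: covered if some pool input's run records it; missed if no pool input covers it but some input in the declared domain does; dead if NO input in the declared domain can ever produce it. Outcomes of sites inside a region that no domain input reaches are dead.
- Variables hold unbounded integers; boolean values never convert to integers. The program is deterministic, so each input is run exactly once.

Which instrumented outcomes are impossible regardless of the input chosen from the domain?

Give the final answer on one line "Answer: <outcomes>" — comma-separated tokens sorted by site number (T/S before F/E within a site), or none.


running all 99 domain inputs and tallying outcomes:
  B9=T: no domain input ever produces it -> dead
  reachable outcomes have witnesses, e.g. B1=T (e.g. m=12, r=-2), B1=F (e.g. m=4, r=-2), B2=S (e.g. m=8, r=8), B2=E (e.g. m=4, r=-2)
Answer: B9=T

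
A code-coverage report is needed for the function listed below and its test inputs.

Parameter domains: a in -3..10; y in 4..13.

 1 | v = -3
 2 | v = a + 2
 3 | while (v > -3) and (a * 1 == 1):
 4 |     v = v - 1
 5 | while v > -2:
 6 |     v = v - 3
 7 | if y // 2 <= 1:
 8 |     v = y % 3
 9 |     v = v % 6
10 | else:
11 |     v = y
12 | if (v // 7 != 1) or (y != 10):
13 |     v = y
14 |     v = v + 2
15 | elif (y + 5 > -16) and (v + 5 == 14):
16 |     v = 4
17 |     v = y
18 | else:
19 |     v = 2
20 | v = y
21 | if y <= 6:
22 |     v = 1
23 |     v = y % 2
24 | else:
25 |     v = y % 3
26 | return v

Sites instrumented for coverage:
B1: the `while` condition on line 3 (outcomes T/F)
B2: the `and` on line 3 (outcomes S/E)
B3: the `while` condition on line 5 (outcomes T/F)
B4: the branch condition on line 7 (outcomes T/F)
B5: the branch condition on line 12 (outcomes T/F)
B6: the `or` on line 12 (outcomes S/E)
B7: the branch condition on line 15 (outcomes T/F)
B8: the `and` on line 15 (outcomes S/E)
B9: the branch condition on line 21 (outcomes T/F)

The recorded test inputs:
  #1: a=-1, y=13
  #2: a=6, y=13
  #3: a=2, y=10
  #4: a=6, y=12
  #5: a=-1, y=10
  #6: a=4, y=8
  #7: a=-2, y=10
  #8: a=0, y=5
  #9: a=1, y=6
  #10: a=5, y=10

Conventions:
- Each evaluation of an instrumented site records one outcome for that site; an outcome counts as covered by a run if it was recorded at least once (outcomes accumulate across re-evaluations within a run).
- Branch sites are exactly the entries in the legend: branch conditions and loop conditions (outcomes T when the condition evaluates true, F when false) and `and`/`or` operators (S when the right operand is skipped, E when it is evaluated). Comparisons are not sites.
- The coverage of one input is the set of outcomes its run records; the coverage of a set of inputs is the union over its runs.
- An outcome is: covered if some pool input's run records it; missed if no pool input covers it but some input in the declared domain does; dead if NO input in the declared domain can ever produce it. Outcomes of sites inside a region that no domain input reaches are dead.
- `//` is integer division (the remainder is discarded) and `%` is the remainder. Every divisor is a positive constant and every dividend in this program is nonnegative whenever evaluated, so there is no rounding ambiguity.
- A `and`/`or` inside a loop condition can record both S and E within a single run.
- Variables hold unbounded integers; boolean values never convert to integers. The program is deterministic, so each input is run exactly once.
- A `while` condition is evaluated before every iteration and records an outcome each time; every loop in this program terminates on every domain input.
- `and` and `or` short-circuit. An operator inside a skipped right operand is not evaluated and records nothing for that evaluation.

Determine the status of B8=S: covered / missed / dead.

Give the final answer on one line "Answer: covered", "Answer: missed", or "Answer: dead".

no pool input records B8=S
checking all 140 inputs in the declared domain: B8=S is never recorded -> dead

Answer: dead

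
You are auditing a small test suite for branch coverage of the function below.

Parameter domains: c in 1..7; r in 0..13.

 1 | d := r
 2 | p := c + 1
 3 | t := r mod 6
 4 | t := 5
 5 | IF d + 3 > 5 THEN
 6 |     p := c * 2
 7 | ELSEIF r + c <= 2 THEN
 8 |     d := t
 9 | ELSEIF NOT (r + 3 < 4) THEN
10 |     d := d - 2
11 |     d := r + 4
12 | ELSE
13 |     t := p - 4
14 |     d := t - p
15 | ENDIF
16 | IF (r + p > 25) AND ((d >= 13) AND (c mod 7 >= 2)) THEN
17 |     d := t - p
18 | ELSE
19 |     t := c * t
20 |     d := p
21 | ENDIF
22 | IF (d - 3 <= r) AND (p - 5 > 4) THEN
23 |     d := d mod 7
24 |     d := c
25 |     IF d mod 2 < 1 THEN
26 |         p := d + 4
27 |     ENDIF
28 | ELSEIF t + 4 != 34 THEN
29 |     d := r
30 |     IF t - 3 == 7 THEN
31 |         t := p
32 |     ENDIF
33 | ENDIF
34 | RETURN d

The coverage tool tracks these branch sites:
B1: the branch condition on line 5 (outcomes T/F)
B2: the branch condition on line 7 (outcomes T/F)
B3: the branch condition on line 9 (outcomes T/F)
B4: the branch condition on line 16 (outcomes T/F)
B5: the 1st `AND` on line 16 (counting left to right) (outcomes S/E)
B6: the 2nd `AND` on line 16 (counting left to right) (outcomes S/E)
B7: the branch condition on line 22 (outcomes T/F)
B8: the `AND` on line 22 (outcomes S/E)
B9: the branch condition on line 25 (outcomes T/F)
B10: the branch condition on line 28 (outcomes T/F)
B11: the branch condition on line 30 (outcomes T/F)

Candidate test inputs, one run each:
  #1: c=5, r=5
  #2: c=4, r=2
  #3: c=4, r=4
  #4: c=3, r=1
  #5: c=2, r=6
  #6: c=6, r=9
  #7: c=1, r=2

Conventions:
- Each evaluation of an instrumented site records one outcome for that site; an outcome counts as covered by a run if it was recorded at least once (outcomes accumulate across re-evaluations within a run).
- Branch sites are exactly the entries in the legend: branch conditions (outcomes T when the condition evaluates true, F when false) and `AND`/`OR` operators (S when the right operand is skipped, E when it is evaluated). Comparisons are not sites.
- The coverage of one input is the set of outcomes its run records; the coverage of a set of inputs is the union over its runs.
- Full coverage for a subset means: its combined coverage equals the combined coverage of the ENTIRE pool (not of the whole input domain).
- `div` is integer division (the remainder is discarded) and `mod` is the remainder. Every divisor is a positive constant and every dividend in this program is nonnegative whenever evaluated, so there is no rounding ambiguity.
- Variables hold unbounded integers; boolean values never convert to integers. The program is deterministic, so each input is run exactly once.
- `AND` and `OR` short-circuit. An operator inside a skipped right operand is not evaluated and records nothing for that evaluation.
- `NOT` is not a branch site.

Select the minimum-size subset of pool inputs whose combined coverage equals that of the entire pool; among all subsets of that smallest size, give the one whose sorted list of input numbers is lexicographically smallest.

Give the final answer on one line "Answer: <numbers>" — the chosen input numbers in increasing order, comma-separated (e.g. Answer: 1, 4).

input #1 (c=5, r=5): events B1->T, B5->S, B4->F, B8->S, B7->F, B10->T, B11->F; covers B1=T, B4=F, B5=S, B7=F, B8=S, B10=T, B11=F
input #2 (c=4, r=2): events B1->F, B2->F, B3->T, B5->S, B4->F, B8->E, B7->F, B10->T, B11->F; covers B1=F, B2=F, B3=T, B4=F, B5=S, B7=F, B8=E, B10=T, B11=F
input #3 (c=4, r=4): events B1->T, B5->S, B4->F, B8->S, B7->F, B10->T, B11->F; covers B1=T, B4=F, B5=S, B7=F, B8=S, B10=T, B11=F
input #4 (c=3, r=1): events B1->F, B2->F, B3->T, B5->S, B4->F, B8->E, B7->F, B10->T, B11->F; covers B1=F, B2=F, B3=T, B4=F, B5=S, B7=F, B8=E, B10=T, B11=F
input #5 (c=2, r=6): events B1->T, B5->S, B4->F, B8->E, B7->F, B10->T, B11->T; covers B1=T, B4=F, B5=S, B7=F, B8=E, B10=T, B11=T
input #6 (c=6, r=9): events B1->T, B5->S, B4->F, B8->E, B7->T, B9->T; covers B1=T, B4=F, B5=S, B7=T, B8=E, B9=T
input #7 (c=1, r=2): events B1->F, B2->F, B3->T, B5->S, B4->F, B8->E, B7->F, B10->T, B11->F; covers B1=F, B2=F, B3=T, B4=F, B5=S, B7=F, B8=E, B10=T, B11=F
the full pool covers 14 outcomes: B1=T, B1=F, B2=F, B3=T, B4=F, B5=S, B7=T, B7=F, B8=S, B8=E, B9=T, B10=T, B11=T, B11=F
checked all size-1 subsets: none covers 14 outcomes (max 9/14)
checked all size-2 subsets: none covers 14 outcomes (max 12/14)
checked all size-3 subsets: none covers 14 outcomes (max 13/14)
size 4: inputs {1, 2, 5, 6} cover all 14 outcomes, and no lexicographically smaller subset of this size does

Answer: 1, 2, 5, 6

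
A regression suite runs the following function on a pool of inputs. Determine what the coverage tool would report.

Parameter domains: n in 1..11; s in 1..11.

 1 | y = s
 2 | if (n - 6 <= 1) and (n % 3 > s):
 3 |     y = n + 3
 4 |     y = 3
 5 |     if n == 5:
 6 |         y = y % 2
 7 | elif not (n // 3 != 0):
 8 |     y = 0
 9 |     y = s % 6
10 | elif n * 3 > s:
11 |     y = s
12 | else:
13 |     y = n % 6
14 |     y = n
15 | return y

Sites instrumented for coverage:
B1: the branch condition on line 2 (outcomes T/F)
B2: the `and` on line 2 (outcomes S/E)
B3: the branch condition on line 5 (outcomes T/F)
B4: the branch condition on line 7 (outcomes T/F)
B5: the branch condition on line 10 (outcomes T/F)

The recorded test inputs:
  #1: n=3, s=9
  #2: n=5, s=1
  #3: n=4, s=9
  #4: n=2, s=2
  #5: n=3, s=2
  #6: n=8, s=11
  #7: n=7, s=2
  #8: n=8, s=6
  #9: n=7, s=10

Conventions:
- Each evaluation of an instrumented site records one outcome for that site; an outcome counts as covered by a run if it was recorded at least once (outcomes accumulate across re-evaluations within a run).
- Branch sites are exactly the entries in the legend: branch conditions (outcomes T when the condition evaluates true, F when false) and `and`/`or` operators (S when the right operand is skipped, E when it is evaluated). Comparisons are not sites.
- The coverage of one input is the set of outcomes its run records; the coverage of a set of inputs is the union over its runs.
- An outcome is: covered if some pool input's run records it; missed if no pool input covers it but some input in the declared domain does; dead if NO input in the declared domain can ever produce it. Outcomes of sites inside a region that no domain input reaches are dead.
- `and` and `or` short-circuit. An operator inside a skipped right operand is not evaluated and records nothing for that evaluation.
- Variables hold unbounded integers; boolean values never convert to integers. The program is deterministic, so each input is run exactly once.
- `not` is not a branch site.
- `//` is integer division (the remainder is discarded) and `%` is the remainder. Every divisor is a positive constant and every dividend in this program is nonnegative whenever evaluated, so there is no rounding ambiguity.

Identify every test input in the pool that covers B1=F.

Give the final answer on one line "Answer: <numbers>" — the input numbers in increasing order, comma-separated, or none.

input #1 (n=3, s=9): records B1=F
input #2 (n=5, s=1): does not record B1=F
input #3 (n=4, s=9): records B1=F
input #4 (n=2, s=2): records B1=F
input #5 (n=3, s=2): records B1=F
input #6 (n=8, s=11): records B1=F
input #7 (n=7, s=2): records B1=F
input #8 (n=8, s=6): records B1=F
input #9 (n=7, s=10): records B1=F

Answer: 1, 3, 4, 5, 6, 7, 8, 9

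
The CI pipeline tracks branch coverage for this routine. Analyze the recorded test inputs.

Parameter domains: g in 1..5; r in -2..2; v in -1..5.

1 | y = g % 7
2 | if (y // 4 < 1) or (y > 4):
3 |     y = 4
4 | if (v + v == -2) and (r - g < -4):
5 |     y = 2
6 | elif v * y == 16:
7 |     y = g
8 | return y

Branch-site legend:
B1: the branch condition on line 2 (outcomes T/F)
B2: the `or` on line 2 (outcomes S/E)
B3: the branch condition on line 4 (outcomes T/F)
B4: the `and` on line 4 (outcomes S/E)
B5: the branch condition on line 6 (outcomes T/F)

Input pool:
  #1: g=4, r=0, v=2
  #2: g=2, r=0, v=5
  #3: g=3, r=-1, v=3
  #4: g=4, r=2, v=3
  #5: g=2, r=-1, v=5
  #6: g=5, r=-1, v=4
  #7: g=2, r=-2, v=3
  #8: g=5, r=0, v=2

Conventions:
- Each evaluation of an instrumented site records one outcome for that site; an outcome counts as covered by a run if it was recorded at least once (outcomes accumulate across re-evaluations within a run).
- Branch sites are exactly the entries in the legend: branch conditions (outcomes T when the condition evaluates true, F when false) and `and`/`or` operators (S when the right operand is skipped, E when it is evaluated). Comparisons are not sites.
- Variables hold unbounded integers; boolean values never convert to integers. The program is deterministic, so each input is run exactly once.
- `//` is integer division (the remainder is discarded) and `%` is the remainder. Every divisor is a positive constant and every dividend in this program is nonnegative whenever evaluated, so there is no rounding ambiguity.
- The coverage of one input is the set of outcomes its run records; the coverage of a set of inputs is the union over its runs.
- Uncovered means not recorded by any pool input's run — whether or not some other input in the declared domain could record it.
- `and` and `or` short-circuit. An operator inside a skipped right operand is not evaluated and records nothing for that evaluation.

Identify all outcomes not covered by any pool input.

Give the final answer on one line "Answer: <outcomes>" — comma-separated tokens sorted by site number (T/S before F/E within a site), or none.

input #1, g=4, r=0, v=2: events B2->E, B1->F, B4->S, B3->F, B5->F; outcomes B1=F, B2=E, B3=F, B4=S, B5=F
input #2, g=2, r=0, v=5: events B2->S, B1->T, B4->S, B3->F, B5->F; outcomes B1=T, B2=S, B3=F, B4=S, B5=F
input #3, g=3, r=-1, v=3: events B2->S, B1->T, B4->S, B3->F, B5->F; outcomes B1=T, B2=S, B3=F, B4=S, B5=F
input #4, g=4, r=2, v=3: events B2->E, B1->F, B4->S, B3->F, B5->F; outcomes B1=F, B2=E, B3=F, B4=S, B5=F
input #5, g=2, r=-1, v=5: events B2->S, B1->T, B4->S, B3->F, B5->F; outcomes B1=T, B2=S, B3=F, B4=S, B5=F
input #6, g=5, r=-1, v=4: events B2->E, B1->T, B4->S, B3->F, B5->T; outcomes B1=T, B2=E, B3=F, B4=S, B5=T
input #7, g=2, r=-2, v=3: events B2->S, B1->T, B4->S, B3->F, B5->F; outcomes B1=T, B2=S, B3=F, B4=S, B5=F
input #8, g=5, r=0, v=2: events B2->E, B1->T, B4->S, B3->F, B5->F; outcomes B1=T, B2=E, B3=F, B4=S, B5=F
union over the pool: B1=T, B1=F, B2=S, B2=E, B3=F, B4=S, B5=T, B5=F
uncovered (2 of 10): B3=T, B4=E

Answer: B3=T, B4=E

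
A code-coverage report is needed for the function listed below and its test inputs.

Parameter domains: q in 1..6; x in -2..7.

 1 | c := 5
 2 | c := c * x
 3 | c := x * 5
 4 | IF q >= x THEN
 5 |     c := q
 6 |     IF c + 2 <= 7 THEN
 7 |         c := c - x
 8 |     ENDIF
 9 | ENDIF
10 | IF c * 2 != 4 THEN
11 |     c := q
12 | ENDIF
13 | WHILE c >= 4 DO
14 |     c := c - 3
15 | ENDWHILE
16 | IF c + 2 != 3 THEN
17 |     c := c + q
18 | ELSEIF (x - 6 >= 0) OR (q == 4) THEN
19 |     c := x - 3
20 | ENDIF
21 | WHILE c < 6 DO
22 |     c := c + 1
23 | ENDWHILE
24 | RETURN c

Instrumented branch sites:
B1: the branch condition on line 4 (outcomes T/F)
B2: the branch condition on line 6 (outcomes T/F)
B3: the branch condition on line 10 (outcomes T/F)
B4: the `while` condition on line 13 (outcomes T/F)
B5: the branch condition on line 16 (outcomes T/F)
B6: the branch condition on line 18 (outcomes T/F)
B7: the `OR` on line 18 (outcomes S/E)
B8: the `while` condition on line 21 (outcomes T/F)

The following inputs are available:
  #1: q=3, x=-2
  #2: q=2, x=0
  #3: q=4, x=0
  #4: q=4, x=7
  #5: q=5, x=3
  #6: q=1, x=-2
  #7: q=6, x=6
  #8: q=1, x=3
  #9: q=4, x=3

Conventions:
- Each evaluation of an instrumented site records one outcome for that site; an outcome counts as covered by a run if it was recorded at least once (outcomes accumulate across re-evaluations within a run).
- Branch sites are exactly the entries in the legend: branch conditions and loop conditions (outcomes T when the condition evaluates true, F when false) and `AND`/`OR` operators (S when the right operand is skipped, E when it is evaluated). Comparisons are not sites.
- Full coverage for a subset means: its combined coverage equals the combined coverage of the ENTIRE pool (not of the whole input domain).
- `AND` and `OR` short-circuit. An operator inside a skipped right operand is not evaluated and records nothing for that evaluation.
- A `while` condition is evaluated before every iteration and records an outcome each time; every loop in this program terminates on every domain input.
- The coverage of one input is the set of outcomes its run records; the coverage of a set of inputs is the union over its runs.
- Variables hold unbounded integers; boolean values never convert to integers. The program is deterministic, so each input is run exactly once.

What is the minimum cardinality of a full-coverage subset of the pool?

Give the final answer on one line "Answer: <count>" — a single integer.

input #1, q=3, x=-2: events B1->T, B2->T, B3->T, B4->F, B5->T, B8->F; outcomes B1=T, B2=T, B3=T, B4=F, B5=T, B8=F
input #2, q=2, x=0: events B1->T, B2->T, B3->F, B4->F, B5->T, B8->T, B8->T, B8->F; outcomes B1=T, B2=T, B3=F, B4=F, B5=T, B8=T, B8=F
input #3, q=4, x=0: events B1->T, B2->T, B3->T, B4->T, B4->F, B5->F, B7->E, B6->T, B8->T, B8->T, B8->T, B8->T, B8->T, B8->T, ...; outcomes B1=T, B2=T, B3=T, B4=T, B4=F, B5=F, B6=T, B7=E, B8=T, B8=F
input #4, q=4, x=7: events B1->F, B3->T, B4->T, B4->F, B5->F, B7->S, B6->T, B8->T, B8->T, B8->F; outcomes B1=F, B3=T, B4=T, B4=F, B5=F, B6=T, B7=S, B8=T, B8=F
input #5, q=5, x=3: events B1->T, B2->T, B3->F, B4->F, B5->T, B8->F; outcomes B1=T, B2=T, B3=F, B4=F, B5=T, B8=F
input #6, q=1, x=-2: events B1->T, B2->T, B3->T, B4->F, B5->F, B7->E, B6->F, B8->T, B8->T, B8->T, B8->T, B8->T, B8->F; outcomes B1=T, B2=T, B3=T, B4=F, B5=F, B6=F, B7=E, B8=T, B8=F
input #7, q=6, x=6: events B1->T, B2->F, B3->T, B4->T, B4->F, B5->T, B8->F; outcomes B1=T, B2=F, B3=T, B4=T, B4=F, B5=T, B8=F
input #8, q=1, x=3: events B1->F, B3->T, B4->F, B5->F, B7->E, B6->F, B8->T, B8->T, B8->T, B8->T, B8->T, B8->F; outcomes B1=F, B3=T, B4=F, B5=F, B6=F, B7=E, B8=T, B8=F
input #9, q=4, x=3: events B1->T, B2->T, B3->T, B4->T, B4->F, B5->F, B7->E, B6->T, B8->T, B8->T, B8->T, B8->T, B8->T, B8->T, ...; outcomes B1=T, B2=T, B3=T, B4=T, B4=F, B5=F, B6=T, B7=E, B8=T, B8=F
the full pool covers 16 outcomes: B1=T, B1=F, B2=T, B2=F, B3=T, B3=F, B4=T, B4=F, B5=T, B5=F, B6=T, B6=F, B7=S, B7=E, B8=T, B8=F
no size-1 subset reaches all 16 outcomes (best union: 10/16)
no size-2 subset reaches all 16 outcomes (best union: 13/16)
no size-3 subset reaches all 16 outcomes (best union: 15/16)
size 4: inputs {2, 4, 6, 7} cover all 16 outcomes, and no lexicographically smaller subset of this size does

Answer: 4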